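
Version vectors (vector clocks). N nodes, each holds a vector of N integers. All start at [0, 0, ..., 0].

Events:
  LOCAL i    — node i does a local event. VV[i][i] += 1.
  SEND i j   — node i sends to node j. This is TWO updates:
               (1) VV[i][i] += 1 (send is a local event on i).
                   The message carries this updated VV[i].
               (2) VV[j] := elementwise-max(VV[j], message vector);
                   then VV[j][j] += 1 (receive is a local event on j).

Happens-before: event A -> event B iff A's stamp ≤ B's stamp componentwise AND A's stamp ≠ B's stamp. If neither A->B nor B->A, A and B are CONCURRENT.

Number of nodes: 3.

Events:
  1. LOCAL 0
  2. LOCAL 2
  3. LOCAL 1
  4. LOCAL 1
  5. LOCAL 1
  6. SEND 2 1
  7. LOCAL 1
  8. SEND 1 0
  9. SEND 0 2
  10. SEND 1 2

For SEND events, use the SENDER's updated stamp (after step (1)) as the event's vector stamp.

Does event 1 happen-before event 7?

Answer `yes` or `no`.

Answer: no

Derivation:
Initial: VV[0]=[0, 0, 0]
Initial: VV[1]=[0, 0, 0]
Initial: VV[2]=[0, 0, 0]
Event 1: LOCAL 0: VV[0][0]++ -> VV[0]=[1, 0, 0]
Event 2: LOCAL 2: VV[2][2]++ -> VV[2]=[0, 0, 1]
Event 3: LOCAL 1: VV[1][1]++ -> VV[1]=[0, 1, 0]
Event 4: LOCAL 1: VV[1][1]++ -> VV[1]=[0, 2, 0]
Event 5: LOCAL 1: VV[1][1]++ -> VV[1]=[0, 3, 0]
Event 6: SEND 2->1: VV[2][2]++ -> VV[2]=[0, 0, 2], msg_vec=[0, 0, 2]; VV[1]=max(VV[1],msg_vec) then VV[1][1]++ -> VV[1]=[0, 4, 2]
Event 7: LOCAL 1: VV[1][1]++ -> VV[1]=[0, 5, 2]
Event 8: SEND 1->0: VV[1][1]++ -> VV[1]=[0, 6, 2], msg_vec=[0, 6, 2]; VV[0]=max(VV[0],msg_vec) then VV[0][0]++ -> VV[0]=[2, 6, 2]
Event 9: SEND 0->2: VV[0][0]++ -> VV[0]=[3, 6, 2], msg_vec=[3, 6, 2]; VV[2]=max(VV[2],msg_vec) then VV[2][2]++ -> VV[2]=[3, 6, 3]
Event 10: SEND 1->2: VV[1][1]++ -> VV[1]=[0, 7, 2], msg_vec=[0, 7, 2]; VV[2]=max(VV[2],msg_vec) then VV[2][2]++ -> VV[2]=[3, 7, 4]
Event 1 stamp: [1, 0, 0]
Event 7 stamp: [0, 5, 2]
[1, 0, 0] <= [0, 5, 2]? False. Equal? False. Happens-before: False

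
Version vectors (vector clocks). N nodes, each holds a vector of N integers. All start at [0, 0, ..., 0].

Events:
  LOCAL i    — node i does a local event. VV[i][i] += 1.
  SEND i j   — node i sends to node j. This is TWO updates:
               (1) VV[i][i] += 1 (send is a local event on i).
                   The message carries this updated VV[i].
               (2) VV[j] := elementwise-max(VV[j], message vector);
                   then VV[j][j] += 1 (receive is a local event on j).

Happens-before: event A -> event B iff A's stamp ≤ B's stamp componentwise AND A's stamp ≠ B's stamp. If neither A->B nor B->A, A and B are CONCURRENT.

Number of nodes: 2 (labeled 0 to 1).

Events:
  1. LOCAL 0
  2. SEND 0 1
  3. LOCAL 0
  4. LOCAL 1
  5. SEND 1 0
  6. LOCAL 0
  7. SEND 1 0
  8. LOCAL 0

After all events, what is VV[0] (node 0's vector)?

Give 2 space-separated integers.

Initial: VV[0]=[0, 0]
Initial: VV[1]=[0, 0]
Event 1: LOCAL 0: VV[0][0]++ -> VV[0]=[1, 0]
Event 2: SEND 0->1: VV[0][0]++ -> VV[0]=[2, 0], msg_vec=[2, 0]; VV[1]=max(VV[1],msg_vec) then VV[1][1]++ -> VV[1]=[2, 1]
Event 3: LOCAL 0: VV[0][0]++ -> VV[0]=[3, 0]
Event 4: LOCAL 1: VV[1][1]++ -> VV[1]=[2, 2]
Event 5: SEND 1->0: VV[1][1]++ -> VV[1]=[2, 3], msg_vec=[2, 3]; VV[0]=max(VV[0],msg_vec) then VV[0][0]++ -> VV[0]=[4, 3]
Event 6: LOCAL 0: VV[0][0]++ -> VV[0]=[5, 3]
Event 7: SEND 1->0: VV[1][1]++ -> VV[1]=[2, 4], msg_vec=[2, 4]; VV[0]=max(VV[0],msg_vec) then VV[0][0]++ -> VV[0]=[6, 4]
Event 8: LOCAL 0: VV[0][0]++ -> VV[0]=[7, 4]
Final vectors: VV[0]=[7, 4]; VV[1]=[2, 4]

Answer: 7 4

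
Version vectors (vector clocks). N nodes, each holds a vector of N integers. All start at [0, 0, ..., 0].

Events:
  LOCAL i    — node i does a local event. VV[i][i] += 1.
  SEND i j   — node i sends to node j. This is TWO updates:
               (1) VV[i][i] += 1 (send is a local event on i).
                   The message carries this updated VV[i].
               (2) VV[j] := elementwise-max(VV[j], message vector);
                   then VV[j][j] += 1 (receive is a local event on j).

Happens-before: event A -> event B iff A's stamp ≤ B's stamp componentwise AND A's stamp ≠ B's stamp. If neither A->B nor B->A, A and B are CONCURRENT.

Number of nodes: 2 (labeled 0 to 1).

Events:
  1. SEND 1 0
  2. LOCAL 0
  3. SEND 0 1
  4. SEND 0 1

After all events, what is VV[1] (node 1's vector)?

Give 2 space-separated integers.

Answer: 4 3

Derivation:
Initial: VV[0]=[0, 0]
Initial: VV[1]=[0, 0]
Event 1: SEND 1->0: VV[1][1]++ -> VV[1]=[0, 1], msg_vec=[0, 1]; VV[0]=max(VV[0],msg_vec) then VV[0][0]++ -> VV[0]=[1, 1]
Event 2: LOCAL 0: VV[0][0]++ -> VV[0]=[2, 1]
Event 3: SEND 0->1: VV[0][0]++ -> VV[0]=[3, 1], msg_vec=[3, 1]; VV[1]=max(VV[1],msg_vec) then VV[1][1]++ -> VV[1]=[3, 2]
Event 4: SEND 0->1: VV[0][0]++ -> VV[0]=[4, 1], msg_vec=[4, 1]; VV[1]=max(VV[1],msg_vec) then VV[1][1]++ -> VV[1]=[4, 3]
Final vectors: VV[0]=[4, 1]; VV[1]=[4, 3]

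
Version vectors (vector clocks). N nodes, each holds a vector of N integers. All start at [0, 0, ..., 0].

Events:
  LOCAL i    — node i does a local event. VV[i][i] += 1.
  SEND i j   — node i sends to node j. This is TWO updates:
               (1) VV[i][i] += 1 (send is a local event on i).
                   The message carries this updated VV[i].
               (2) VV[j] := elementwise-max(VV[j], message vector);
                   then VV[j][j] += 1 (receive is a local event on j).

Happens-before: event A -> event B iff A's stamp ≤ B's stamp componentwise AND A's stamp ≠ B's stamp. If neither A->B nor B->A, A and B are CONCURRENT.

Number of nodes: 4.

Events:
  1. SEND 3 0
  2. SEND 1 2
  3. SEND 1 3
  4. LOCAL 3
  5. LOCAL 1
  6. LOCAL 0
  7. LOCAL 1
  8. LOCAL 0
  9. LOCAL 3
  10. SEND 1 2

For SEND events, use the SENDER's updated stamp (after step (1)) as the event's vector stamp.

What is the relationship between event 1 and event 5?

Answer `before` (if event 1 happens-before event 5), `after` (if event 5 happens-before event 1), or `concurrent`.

Answer: concurrent

Derivation:
Initial: VV[0]=[0, 0, 0, 0]
Initial: VV[1]=[0, 0, 0, 0]
Initial: VV[2]=[0, 0, 0, 0]
Initial: VV[3]=[0, 0, 0, 0]
Event 1: SEND 3->0: VV[3][3]++ -> VV[3]=[0, 0, 0, 1], msg_vec=[0, 0, 0, 1]; VV[0]=max(VV[0],msg_vec) then VV[0][0]++ -> VV[0]=[1, 0, 0, 1]
Event 2: SEND 1->2: VV[1][1]++ -> VV[1]=[0, 1, 0, 0], msg_vec=[0, 1, 0, 0]; VV[2]=max(VV[2],msg_vec) then VV[2][2]++ -> VV[2]=[0, 1, 1, 0]
Event 3: SEND 1->3: VV[1][1]++ -> VV[1]=[0, 2, 0, 0], msg_vec=[0, 2, 0, 0]; VV[3]=max(VV[3],msg_vec) then VV[3][3]++ -> VV[3]=[0, 2, 0, 2]
Event 4: LOCAL 3: VV[3][3]++ -> VV[3]=[0, 2, 0, 3]
Event 5: LOCAL 1: VV[1][1]++ -> VV[1]=[0, 3, 0, 0]
Event 6: LOCAL 0: VV[0][0]++ -> VV[0]=[2, 0, 0, 1]
Event 7: LOCAL 1: VV[1][1]++ -> VV[1]=[0, 4, 0, 0]
Event 8: LOCAL 0: VV[0][0]++ -> VV[0]=[3, 0, 0, 1]
Event 9: LOCAL 3: VV[3][3]++ -> VV[3]=[0, 2, 0, 4]
Event 10: SEND 1->2: VV[1][1]++ -> VV[1]=[0, 5, 0, 0], msg_vec=[0, 5, 0, 0]; VV[2]=max(VV[2],msg_vec) then VV[2][2]++ -> VV[2]=[0, 5, 2, 0]
Event 1 stamp: [0, 0, 0, 1]
Event 5 stamp: [0, 3, 0, 0]
[0, 0, 0, 1] <= [0, 3, 0, 0]? False
[0, 3, 0, 0] <= [0, 0, 0, 1]? False
Relation: concurrent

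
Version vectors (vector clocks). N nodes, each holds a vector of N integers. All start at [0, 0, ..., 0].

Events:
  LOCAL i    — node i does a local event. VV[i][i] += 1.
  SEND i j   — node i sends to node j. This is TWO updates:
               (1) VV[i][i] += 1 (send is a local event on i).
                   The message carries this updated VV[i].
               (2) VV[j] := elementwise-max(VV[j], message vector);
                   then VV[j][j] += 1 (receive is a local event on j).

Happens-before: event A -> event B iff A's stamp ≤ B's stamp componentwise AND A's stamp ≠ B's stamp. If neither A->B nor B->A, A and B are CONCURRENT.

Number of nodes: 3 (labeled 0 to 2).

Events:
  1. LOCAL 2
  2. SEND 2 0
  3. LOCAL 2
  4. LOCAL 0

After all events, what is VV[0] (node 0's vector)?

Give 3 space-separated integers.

Initial: VV[0]=[0, 0, 0]
Initial: VV[1]=[0, 0, 0]
Initial: VV[2]=[0, 0, 0]
Event 1: LOCAL 2: VV[2][2]++ -> VV[2]=[0, 0, 1]
Event 2: SEND 2->0: VV[2][2]++ -> VV[2]=[0, 0, 2], msg_vec=[0, 0, 2]; VV[0]=max(VV[0],msg_vec) then VV[0][0]++ -> VV[0]=[1, 0, 2]
Event 3: LOCAL 2: VV[2][2]++ -> VV[2]=[0, 0, 3]
Event 4: LOCAL 0: VV[0][0]++ -> VV[0]=[2, 0, 2]
Final vectors: VV[0]=[2, 0, 2]; VV[1]=[0, 0, 0]; VV[2]=[0, 0, 3]

Answer: 2 0 2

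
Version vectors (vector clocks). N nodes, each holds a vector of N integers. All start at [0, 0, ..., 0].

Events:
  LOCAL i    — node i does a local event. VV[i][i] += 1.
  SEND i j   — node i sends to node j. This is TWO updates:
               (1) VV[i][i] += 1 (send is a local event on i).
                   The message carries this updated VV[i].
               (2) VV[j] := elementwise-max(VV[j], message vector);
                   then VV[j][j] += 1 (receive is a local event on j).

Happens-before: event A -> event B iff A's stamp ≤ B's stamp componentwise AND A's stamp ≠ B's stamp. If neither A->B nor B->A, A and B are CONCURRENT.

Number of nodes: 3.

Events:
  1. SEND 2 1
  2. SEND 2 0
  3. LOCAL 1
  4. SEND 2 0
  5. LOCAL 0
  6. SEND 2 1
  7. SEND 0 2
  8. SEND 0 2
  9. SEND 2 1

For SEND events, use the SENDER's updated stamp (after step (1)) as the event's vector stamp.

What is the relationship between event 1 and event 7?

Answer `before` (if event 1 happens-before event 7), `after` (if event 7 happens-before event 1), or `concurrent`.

Answer: before

Derivation:
Initial: VV[0]=[0, 0, 0]
Initial: VV[1]=[0, 0, 0]
Initial: VV[2]=[0, 0, 0]
Event 1: SEND 2->1: VV[2][2]++ -> VV[2]=[0, 0, 1], msg_vec=[0, 0, 1]; VV[1]=max(VV[1],msg_vec) then VV[1][1]++ -> VV[1]=[0, 1, 1]
Event 2: SEND 2->0: VV[2][2]++ -> VV[2]=[0, 0, 2], msg_vec=[0, 0, 2]; VV[0]=max(VV[0],msg_vec) then VV[0][0]++ -> VV[0]=[1, 0, 2]
Event 3: LOCAL 1: VV[1][1]++ -> VV[1]=[0, 2, 1]
Event 4: SEND 2->0: VV[2][2]++ -> VV[2]=[0, 0, 3], msg_vec=[0, 0, 3]; VV[0]=max(VV[0],msg_vec) then VV[0][0]++ -> VV[0]=[2, 0, 3]
Event 5: LOCAL 0: VV[0][0]++ -> VV[0]=[3, 0, 3]
Event 6: SEND 2->1: VV[2][2]++ -> VV[2]=[0, 0, 4], msg_vec=[0, 0, 4]; VV[1]=max(VV[1],msg_vec) then VV[1][1]++ -> VV[1]=[0, 3, 4]
Event 7: SEND 0->2: VV[0][0]++ -> VV[0]=[4, 0, 3], msg_vec=[4, 0, 3]; VV[2]=max(VV[2],msg_vec) then VV[2][2]++ -> VV[2]=[4, 0, 5]
Event 8: SEND 0->2: VV[0][0]++ -> VV[0]=[5, 0, 3], msg_vec=[5, 0, 3]; VV[2]=max(VV[2],msg_vec) then VV[2][2]++ -> VV[2]=[5, 0, 6]
Event 9: SEND 2->1: VV[2][2]++ -> VV[2]=[5, 0, 7], msg_vec=[5, 0, 7]; VV[1]=max(VV[1],msg_vec) then VV[1][1]++ -> VV[1]=[5, 4, 7]
Event 1 stamp: [0, 0, 1]
Event 7 stamp: [4, 0, 3]
[0, 0, 1] <= [4, 0, 3]? True
[4, 0, 3] <= [0, 0, 1]? False
Relation: before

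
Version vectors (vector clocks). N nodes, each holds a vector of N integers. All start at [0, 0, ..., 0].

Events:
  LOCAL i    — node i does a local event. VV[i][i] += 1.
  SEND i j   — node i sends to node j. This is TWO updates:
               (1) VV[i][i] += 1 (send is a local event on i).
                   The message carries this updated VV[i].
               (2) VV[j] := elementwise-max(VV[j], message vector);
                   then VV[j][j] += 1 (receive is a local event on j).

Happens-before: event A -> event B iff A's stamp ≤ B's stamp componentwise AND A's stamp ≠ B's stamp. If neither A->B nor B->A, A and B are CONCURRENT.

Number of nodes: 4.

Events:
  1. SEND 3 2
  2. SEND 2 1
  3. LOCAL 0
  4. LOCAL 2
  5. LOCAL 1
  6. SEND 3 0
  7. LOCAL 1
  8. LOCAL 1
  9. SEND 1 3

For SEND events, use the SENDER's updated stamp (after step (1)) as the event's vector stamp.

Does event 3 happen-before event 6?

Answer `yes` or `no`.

Answer: no

Derivation:
Initial: VV[0]=[0, 0, 0, 0]
Initial: VV[1]=[0, 0, 0, 0]
Initial: VV[2]=[0, 0, 0, 0]
Initial: VV[3]=[0, 0, 0, 0]
Event 1: SEND 3->2: VV[3][3]++ -> VV[3]=[0, 0, 0, 1], msg_vec=[0, 0, 0, 1]; VV[2]=max(VV[2],msg_vec) then VV[2][2]++ -> VV[2]=[0, 0, 1, 1]
Event 2: SEND 2->1: VV[2][2]++ -> VV[2]=[0, 0, 2, 1], msg_vec=[0, 0, 2, 1]; VV[1]=max(VV[1],msg_vec) then VV[1][1]++ -> VV[1]=[0, 1, 2, 1]
Event 3: LOCAL 0: VV[0][0]++ -> VV[0]=[1, 0, 0, 0]
Event 4: LOCAL 2: VV[2][2]++ -> VV[2]=[0, 0, 3, 1]
Event 5: LOCAL 1: VV[1][1]++ -> VV[1]=[0, 2, 2, 1]
Event 6: SEND 3->0: VV[3][3]++ -> VV[3]=[0, 0, 0, 2], msg_vec=[0, 0, 0, 2]; VV[0]=max(VV[0],msg_vec) then VV[0][0]++ -> VV[0]=[2, 0, 0, 2]
Event 7: LOCAL 1: VV[1][1]++ -> VV[1]=[0, 3, 2, 1]
Event 8: LOCAL 1: VV[1][1]++ -> VV[1]=[0, 4, 2, 1]
Event 9: SEND 1->3: VV[1][1]++ -> VV[1]=[0, 5, 2, 1], msg_vec=[0, 5, 2, 1]; VV[3]=max(VV[3],msg_vec) then VV[3][3]++ -> VV[3]=[0, 5, 2, 3]
Event 3 stamp: [1, 0, 0, 0]
Event 6 stamp: [0, 0, 0, 2]
[1, 0, 0, 0] <= [0, 0, 0, 2]? False. Equal? False. Happens-before: False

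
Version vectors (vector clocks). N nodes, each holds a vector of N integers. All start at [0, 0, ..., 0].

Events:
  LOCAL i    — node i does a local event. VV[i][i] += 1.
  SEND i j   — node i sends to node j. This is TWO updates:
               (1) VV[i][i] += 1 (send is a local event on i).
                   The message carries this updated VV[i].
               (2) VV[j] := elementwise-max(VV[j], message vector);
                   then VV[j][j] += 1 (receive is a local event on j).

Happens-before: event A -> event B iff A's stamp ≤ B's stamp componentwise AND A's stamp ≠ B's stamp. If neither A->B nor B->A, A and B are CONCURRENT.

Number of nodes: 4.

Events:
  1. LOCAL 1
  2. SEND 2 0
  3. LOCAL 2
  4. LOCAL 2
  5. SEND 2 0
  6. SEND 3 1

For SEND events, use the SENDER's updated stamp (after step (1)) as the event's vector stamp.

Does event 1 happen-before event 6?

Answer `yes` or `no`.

Initial: VV[0]=[0, 0, 0, 0]
Initial: VV[1]=[0, 0, 0, 0]
Initial: VV[2]=[0, 0, 0, 0]
Initial: VV[3]=[0, 0, 0, 0]
Event 1: LOCAL 1: VV[1][1]++ -> VV[1]=[0, 1, 0, 0]
Event 2: SEND 2->0: VV[2][2]++ -> VV[2]=[0, 0, 1, 0], msg_vec=[0, 0, 1, 0]; VV[0]=max(VV[0],msg_vec) then VV[0][0]++ -> VV[0]=[1, 0, 1, 0]
Event 3: LOCAL 2: VV[2][2]++ -> VV[2]=[0, 0, 2, 0]
Event 4: LOCAL 2: VV[2][2]++ -> VV[2]=[0, 0, 3, 0]
Event 5: SEND 2->0: VV[2][2]++ -> VV[2]=[0, 0, 4, 0], msg_vec=[0, 0, 4, 0]; VV[0]=max(VV[0],msg_vec) then VV[0][0]++ -> VV[0]=[2, 0, 4, 0]
Event 6: SEND 3->1: VV[3][3]++ -> VV[3]=[0, 0, 0, 1], msg_vec=[0, 0, 0, 1]; VV[1]=max(VV[1],msg_vec) then VV[1][1]++ -> VV[1]=[0, 2, 0, 1]
Event 1 stamp: [0, 1, 0, 0]
Event 6 stamp: [0, 0, 0, 1]
[0, 1, 0, 0] <= [0, 0, 0, 1]? False. Equal? False. Happens-before: False

Answer: no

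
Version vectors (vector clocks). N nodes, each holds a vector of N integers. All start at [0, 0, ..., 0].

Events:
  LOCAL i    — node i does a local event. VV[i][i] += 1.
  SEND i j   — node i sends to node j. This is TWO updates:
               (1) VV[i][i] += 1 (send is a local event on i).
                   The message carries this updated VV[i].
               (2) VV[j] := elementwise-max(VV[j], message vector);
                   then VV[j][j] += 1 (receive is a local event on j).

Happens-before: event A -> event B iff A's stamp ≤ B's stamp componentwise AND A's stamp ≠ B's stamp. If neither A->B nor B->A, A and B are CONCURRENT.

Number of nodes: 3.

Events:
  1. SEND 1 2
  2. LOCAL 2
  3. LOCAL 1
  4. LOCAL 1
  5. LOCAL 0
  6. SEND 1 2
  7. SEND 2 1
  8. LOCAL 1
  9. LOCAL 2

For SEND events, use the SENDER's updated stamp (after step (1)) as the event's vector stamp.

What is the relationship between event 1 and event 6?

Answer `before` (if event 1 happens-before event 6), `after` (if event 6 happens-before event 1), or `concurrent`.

Answer: before

Derivation:
Initial: VV[0]=[0, 0, 0]
Initial: VV[1]=[0, 0, 0]
Initial: VV[2]=[0, 0, 0]
Event 1: SEND 1->2: VV[1][1]++ -> VV[1]=[0, 1, 0], msg_vec=[0, 1, 0]; VV[2]=max(VV[2],msg_vec) then VV[2][2]++ -> VV[2]=[0, 1, 1]
Event 2: LOCAL 2: VV[2][2]++ -> VV[2]=[0, 1, 2]
Event 3: LOCAL 1: VV[1][1]++ -> VV[1]=[0, 2, 0]
Event 4: LOCAL 1: VV[1][1]++ -> VV[1]=[0, 3, 0]
Event 5: LOCAL 0: VV[0][0]++ -> VV[0]=[1, 0, 0]
Event 6: SEND 1->2: VV[1][1]++ -> VV[1]=[0, 4, 0], msg_vec=[0, 4, 0]; VV[2]=max(VV[2],msg_vec) then VV[2][2]++ -> VV[2]=[0, 4, 3]
Event 7: SEND 2->1: VV[2][2]++ -> VV[2]=[0, 4, 4], msg_vec=[0, 4, 4]; VV[1]=max(VV[1],msg_vec) then VV[1][1]++ -> VV[1]=[0, 5, 4]
Event 8: LOCAL 1: VV[1][1]++ -> VV[1]=[0, 6, 4]
Event 9: LOCAL 2: VV[2][2]++ -> VV[2]=[0, 4, 5]
Event 1 stamp: [0, 1, 0]
Event 6 stamp: [0, 4, 0]
[0, 1, 0] <= [0, 4, 0]? True
[0, 4, 0] <= [0, 1, 0]? False
Relation: before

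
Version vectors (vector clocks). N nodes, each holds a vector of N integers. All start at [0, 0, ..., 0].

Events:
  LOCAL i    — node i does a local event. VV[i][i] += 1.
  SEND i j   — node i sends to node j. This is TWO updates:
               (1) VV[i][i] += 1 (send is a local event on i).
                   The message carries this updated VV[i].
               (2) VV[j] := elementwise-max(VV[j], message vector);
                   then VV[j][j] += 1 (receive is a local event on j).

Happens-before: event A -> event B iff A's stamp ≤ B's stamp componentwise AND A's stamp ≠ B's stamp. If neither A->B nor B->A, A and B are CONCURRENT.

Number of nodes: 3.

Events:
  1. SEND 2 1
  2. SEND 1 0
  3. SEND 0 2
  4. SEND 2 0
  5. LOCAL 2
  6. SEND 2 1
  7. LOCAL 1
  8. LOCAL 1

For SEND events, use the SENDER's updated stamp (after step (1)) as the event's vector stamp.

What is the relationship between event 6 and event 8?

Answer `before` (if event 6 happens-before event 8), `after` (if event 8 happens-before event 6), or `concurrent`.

Initial: VV[0]=[0, 0, 0]
Initial: VV[1]=[0, 0, 0]
Initial: VV[2]=[0, 0, 0]
Event 1: SEND 2->1: VV[2][2]++ -> VV[2]=[0, 0, 1], msg_vec=[0, 0, 1]; VV[1]=max(VV[1],msg_vec) then VV[1][1]++ -> VV[1]=[0, 1, 1]
Event 2: SEND 1->0: VV[1][1]++ -> VV[1]=[0, 2, 1], msg_vec=[0, 2, 1]; VV[0]=max(VV[0],msg_vec) then VV[0][0]++ -> VV[0]=[1, 2, 1]
Event 3: SEND 0->2: VV[0][0]++ -> VV[0]=[2, 2, 1], msg_vec=[2, 2, 1]; VV[2]=max(VV[2],msg_vec) then VV[2][2]++ -> VV[2]=[2, 2, 2]
Event 4: SEND 2->0: VV[2][2]++ -> VV[2]=[2, 2, 3], msg_vec=[2, 2, 3]; VV[0]=max(VV[0],msg_vec) then VV[0][0]++ -> VV[0]=[3, 2, 3]
Event 5: LOCAL 2: VV[2][2]++ -> VV[2]=[2, 2, 4]
Event 6: SEND 2->1: VV[2][2]++ -> VV[2]=[2, 2, 5], msg_vec=[2, 2, 5]; VV[1]=max(VV[1],msg_vec) then VV[1][1]++ -> VV[1]=[2, 3, 5]
Event 7: LOCAL 1: VV[1][1]++ -> VV[1]=[2, 4, 5]
Event 8: LOCAL 1: VV[1][1]++ -> VV[1]=[2, 5, 5]
Event 6 stamp: [2, 2, 5]
Event 8 stamp: [2, 5, 5]
[2, 2, 5] <= [2, 5, 5]? True
[2, 5, 5] <= [2, 2, 5]? False
Relation: before

Answer: before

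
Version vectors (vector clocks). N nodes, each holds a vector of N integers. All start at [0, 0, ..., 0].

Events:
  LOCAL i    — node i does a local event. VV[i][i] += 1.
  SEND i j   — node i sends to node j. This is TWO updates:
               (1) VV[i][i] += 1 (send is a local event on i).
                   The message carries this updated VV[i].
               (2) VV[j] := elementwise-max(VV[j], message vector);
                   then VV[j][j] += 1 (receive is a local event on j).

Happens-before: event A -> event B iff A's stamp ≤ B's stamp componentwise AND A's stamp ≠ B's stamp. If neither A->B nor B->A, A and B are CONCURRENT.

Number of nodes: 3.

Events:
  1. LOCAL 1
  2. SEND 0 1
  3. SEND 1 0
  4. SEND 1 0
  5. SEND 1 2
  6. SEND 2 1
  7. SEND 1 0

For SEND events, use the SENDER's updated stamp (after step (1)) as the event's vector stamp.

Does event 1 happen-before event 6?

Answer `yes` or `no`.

Answer: yes

Derivation:
Initial: VV[0]=[0, 0, 0]
Initial: VV[1]=[0, 0, 0]
Initial: VV[2]=[0, 0, 0]
Event 1: LOCAL 1: VV[1][1]++ -> VV[1]=[0, 1, 0]
Event 2: SEND 0->1: VV[0][0]++ -> VV[0]=[1, 0, 0], msg_vec=[1, 0, 0]; VV[1]=max(VV[1],msg_vec) then VV[1][1]++ -> VV[1]=[1, 2, 0]
Event 3: SEND 1->0: VV[1][1]++ -> VV[1]=[1, 3, 0], msg_vec=[1, 3, 0]; VV[0]=max(VV[0],msg_vec) then VV[0][0]++ -> VV[0]=[2, 3, 0]
Event 4: SEND 1->0: VV[1][1]++ -> VV[1]=[1, 4, 0], msg_vec=[1, 4, 0]; VV[0]=max(VV[0],msg_vec) then VV[0][0]++ -> VV[0]=[3, 4, 0]
Event 5: SEND 1->2: VV[1][1]++ -> VV[1]=[1, 5, 0], msg_vec=[1, 5, 0]; VV[2]=max(VV[2],msg_vec) then VV[2][2]++ -> VV[2]=[1, 5, 1]
Event 6: SEND 2->1: VV[2][2]++ -> VV[2]=[1, 5, 2], msg_vec=[1, 5, 2]; VV[1]=max(VV[1],msg_vec) then VV[1][1]++ -> VV[1]=[1, 6, 2]
Event 7: SEND 1->0: VV[1][1]++ -> VV[1]=[1, 7, 2], msg_vec=[1, 7, 2]; VV[0]=max(VV[0],msg_vec) then VV[0][0]++ -> VV[0]=[4, 7, 2]
Event 1 stamp: [0, 1, 0]
Event 6 stamp: [1, 5, 2]
[0, 1, 0] <= [1, 5, 2]? True. Equal? False. Happens-before: True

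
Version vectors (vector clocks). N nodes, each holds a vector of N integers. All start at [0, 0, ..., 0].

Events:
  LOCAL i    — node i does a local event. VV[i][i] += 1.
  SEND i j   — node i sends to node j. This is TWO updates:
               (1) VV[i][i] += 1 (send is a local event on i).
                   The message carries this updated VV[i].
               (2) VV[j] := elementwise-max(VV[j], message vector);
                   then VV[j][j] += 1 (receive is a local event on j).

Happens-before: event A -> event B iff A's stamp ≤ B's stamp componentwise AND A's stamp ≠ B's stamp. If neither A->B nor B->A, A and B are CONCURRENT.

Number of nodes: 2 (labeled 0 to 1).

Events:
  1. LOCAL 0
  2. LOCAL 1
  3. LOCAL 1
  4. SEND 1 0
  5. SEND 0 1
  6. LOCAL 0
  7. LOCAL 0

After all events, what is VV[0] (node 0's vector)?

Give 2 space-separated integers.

Answer: 5 3

Derivation:
Initial: VV[0]=[0, 0]
Initial: VV[1]=[0, 0]
Event 1: LOCAL 0: VV[0][0]++ -> VV[0]=[1, 0]
Event 2: LOCAL 1: VV[1][1]++ -> VV[1]=[0, 1]
Event 3: LOCAL 1: VV[1][1]++ -> VV[1]=[0, 2]
Event 4: SEND 1->0: VV[1][1]++ -> VV[1]=[0, 3], msg_vec=[0, 3]; VV[0]=max(VV[0],msg_vec) then VV[0][0]++ -> VV[0]=[2, 3]
Event 5: SEND 0->1: VV[0][0]++ -> VV[0]=[3, 3], msg_vec=[3, 3]; VV[1]=max(VV[1],msg_vec) then VV[1][1]++ -> VV[1]=[3, 4]
Event 6: LOCAL 0: VV[0][0]++ -> VV[0]=[4, 3]
Event 7: LOCAL 0: VV[0][0]++ -> VV[0]=[5, 3]
Final vectors: VV[0]=[5, 3]; VV[1]=[3, 4]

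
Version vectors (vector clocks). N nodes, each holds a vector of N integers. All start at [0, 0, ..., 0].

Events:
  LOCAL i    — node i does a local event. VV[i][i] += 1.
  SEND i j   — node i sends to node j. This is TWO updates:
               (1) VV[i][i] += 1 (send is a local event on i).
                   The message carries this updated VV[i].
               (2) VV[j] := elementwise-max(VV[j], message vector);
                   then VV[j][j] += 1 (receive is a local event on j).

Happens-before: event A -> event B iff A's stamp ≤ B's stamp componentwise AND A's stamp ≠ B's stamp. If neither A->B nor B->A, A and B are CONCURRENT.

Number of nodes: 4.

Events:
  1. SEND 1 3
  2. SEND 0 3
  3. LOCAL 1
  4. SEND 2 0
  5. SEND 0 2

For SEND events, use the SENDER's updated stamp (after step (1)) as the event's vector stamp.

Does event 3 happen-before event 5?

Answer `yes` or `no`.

Answer: no

Derivation:
Initial: VV[0]=[0, 0, 0, 0]
Initial: VV[1]=[0, 0, 0, 0]
Initial: VV[2]=[0, 0, 0, 0]
Initial: VV[3]=[0, 0, 0, 0]
Event 1: SEND 1->3: VV[1][1]++ -> VV[1]=[0, 1, 0, 0], msg_vec=[0, 1, 0, 0]; VV[3]=max(VV[3],msg_vec) then VV[3][3]++ -> VV[3]=[0, 1, 0, 1]
Event 2: SEND 0->3: VV[0][0]++ -> VV[0]=[1, 0, 0, 0], msg_vec=[1, 0, 0, 0]; VV[3]=max(VV[3],msg_vec) then VV[3][3]++ -> VV[3]=[1, 1, 0, 2]
Event 3: LOCAL 1: VV[1][1]++ -> VV[1]=[0, 2, 0, 0]
Event 4: SEND 2->0: VV[2][2]++ -> VV[2]=[0, 0, 1, 0], msg_vec=[0, 0, 1, 0]; VV[0]=max(VV[0],msg_vec) then VV[0][0]++ -> VV[0]=[2, 0, 1, 0]
Event 5: SEND 0->2: VV[0][0]++ -> VV[0]=[3, 0, 1, 0], msg_vec=[3, 0, 1, 0]; VV[2]=max(VV[2],msg_vec) then VV[2][2]++ -> VV[2]=[3, 0, 2, 0]
Event 3 stamp: [0, 2, 0, 0]
Event 5 stamp: [3, 0, 1, 0]
[0, 2, 0, 0] <= [3, 0, 1, 0]? False. Equal? False. Happens-before: False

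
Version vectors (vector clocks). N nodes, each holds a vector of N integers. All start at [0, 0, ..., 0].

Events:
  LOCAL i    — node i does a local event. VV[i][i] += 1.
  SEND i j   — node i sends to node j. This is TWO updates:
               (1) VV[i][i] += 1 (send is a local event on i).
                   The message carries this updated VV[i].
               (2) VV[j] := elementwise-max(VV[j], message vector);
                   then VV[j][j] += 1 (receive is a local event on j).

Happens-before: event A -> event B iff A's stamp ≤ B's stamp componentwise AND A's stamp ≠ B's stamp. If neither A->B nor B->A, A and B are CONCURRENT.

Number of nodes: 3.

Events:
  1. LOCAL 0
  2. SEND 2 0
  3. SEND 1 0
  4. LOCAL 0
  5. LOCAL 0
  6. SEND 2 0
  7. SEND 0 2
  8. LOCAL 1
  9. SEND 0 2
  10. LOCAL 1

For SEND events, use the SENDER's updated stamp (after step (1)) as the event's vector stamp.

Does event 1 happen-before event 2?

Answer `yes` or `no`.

Initial: VV[0]=[0, 0, 0]
Initial: VV[1]=[0, 0, 0]
Initial: VV[2]=[0, 0, 0]
Event 1: LOCAL 0: VV[0][0]++ -> VV[0]=[1, 0, 0]
Event 2: SEND 2->0: VV[2][2]++ -> VV[2]=[0, 0, 1], msg_vec=[0, 0, 1]; VV[0]=max(VV[0],msg_vec) then VV[0][0]++ -> VV[0]=[2, 0, 1]
Event 3: SEND 1->0: VV[1][1]++ -> VV[1]=[0, 1, 0], msg_vec=[0, 1, 0]; VV[0]=max(VV[0],msg_vec) then VV[0][0]++ -> VV[0]=[3, 1, 1]
Event 4: LOCAL 0: VV[0][0]++ -> VV[0]=[4, 1, 1]
Event 5: LOCAL 0: VV[0][0]++ -> VV[0]=[5, 1, 1]
Event 6: SEND 2->0: VV[2][2]++ -> VV[2]=[0, 0, 2], msg_vec=[0, 0, 2]; VV[0]=max(VV[0],msg_vec) then VV[0][0]++ -> VV[0]=[6, 1, 2]
Event 7: SEND 0->2: VV[0][0]++ -> VV[0]=[7, 1, 2], msg_vec=[7, 1, 2]; VV[2]=max(VV[2],msg_vec) then VV[2][2]++ -> VV[2]=[7, 1, 3]
Event 8: LOCAL 1: VV[1][1]++ -> VV[1]=[0, 2, 0]
Event 9: SEND 0->2: VV[0][0]++ -> VV[0]=[8, 1, 2], msg_vec=[8, 1, 2]; VV[2]=max(VV[2],msg_vec) then VV[2][2]++ -> VV[2]=[8, 1, 4]
Event 10: LOCAL 1: VV[1][1]++ -> VV[1]=[0, 3, 0]
Event 1 stamp: [1, 0, 0]
Event 2 stamp: [0, 0, 1]
[1, 0, 0] <= [0, 0, 1]? False. Equal? False. Happens-before: False

Answer: no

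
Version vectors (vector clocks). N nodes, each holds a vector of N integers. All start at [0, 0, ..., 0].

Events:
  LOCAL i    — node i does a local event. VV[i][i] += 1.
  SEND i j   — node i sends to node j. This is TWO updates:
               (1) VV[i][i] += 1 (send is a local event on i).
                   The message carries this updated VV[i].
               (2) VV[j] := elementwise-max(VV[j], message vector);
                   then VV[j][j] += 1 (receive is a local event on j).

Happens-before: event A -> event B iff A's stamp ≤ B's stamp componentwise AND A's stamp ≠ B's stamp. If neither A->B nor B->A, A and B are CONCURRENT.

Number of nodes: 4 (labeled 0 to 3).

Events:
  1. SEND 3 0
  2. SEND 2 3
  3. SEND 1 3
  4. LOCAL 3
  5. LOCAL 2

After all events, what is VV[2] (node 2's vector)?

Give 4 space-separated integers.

Answer: 0 0 2 0

Derivation:
Initial: VV[0]=[0, 0, 0, 0]
Initial: VV[1]=[0, 0, 0, 0]
Initial: VV[2]=[0, 0, 0, 0]
Initial: VV[3]=[0, 0, 0, 0]
Event 1: SEND 3->0: VV[3][3]++ -> VV[3]=[0, 0, 0, 1], msg_vec=[0, 0, 0, 1]; VV[0]=max(VV[0],msg_vec) then VV[0][0]++ -> VV[0]=[1, 0, 0, 1]
Event 2: SEND 2->3: VV[2][2]++ -> VV[2]=[0, 0, 1, 0], msg_vec=[0, 0, 1, 0]; VV[3]=max(VV[3],msg_vec) then VV[3][3]++ -> VV[3]=[0, 0, 1, 2]
Event 3: SEND 1->3: VV[1][1]++ -> VV[1]=[0, 1, 0, 0], msg_vec=[0, 1, 0, 0]; VV[3]=max(VV[3],msg_vec) then VV[3][3]++ -> VV[3]=[0, 1, 1, 3]
Event 4: LOCAL 3: VV[3][3]++ -> VV[3]=[0, 1, 1, 4]
Event 5: LOCAL 2: VV[2][2]++ -> VV[2]=[0, 0, 2, 0]
Final vectors: VV[0]=[1, 0, 0, 1]; VV[1]=[0, 1, 0, 0]; VV[2]=[0, 0, 2, 0]; VV[3]=[0, 1, 1, 4]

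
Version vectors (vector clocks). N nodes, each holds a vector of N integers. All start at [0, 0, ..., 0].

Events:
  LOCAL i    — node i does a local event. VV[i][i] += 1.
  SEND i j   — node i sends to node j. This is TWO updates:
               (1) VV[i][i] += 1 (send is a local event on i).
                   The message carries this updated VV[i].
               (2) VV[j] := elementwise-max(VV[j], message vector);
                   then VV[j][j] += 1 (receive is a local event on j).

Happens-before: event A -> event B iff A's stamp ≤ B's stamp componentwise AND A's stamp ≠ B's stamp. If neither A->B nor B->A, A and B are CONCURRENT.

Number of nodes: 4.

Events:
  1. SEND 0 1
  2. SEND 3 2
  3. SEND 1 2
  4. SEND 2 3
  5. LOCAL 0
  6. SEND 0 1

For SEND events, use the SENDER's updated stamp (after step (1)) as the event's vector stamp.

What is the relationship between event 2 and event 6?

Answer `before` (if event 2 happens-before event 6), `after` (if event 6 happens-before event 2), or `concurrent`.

Initial: VV[0]=[0, 0, 0, 0]
Initial: VV[1]=[0, 0, 0, 0]
Initial: VV[2]=[0, 0, 0, 0]
Initial: VV[3]=[0, 0, 0, 0]
Event 1: SEND 0->1: VV[0][0]++ -> VV[0]=[1, 0, 0, 0], msg_vec=[1, 0, 0, 0]; VV[1]=max(VV[1],msg_vec) then VV[1][1]++ -> VV[1]=[1, 1, 0, 0]
Event 2: SEND 3->2: VV[3][3]++ -> VV[3]=[0, 0, 0, 1], msg_vec=[0, 0, 0, 1]; VV[2]=max(VV[2],msg_vec) then VV[2][2]++ -> VV[2]=[0, 0, 1, 1]
Event 3: SEND 1->2: VV[1][1]++ -> VV[1]=[1, 2, 0, 0], msg_vec=[1, 2, 0, 0]; VV[2]=max(VV[2],msg_vec) then VV[2][2]++ -> VV[2]=[1, 2, 2, 1]
Event 4: SEND 2->3: VV[2][2]++ -> VV[2]=[1, 2, 3, 1], msg_vec=[1, 2, 3, 1]; VV[3]=max(VV[3],msg_vec) then VV[3][3]++ -> VV[3]=[1, 2, 3, 2]
Event 5: LOCAL 0: VV[0][0]++ -> VV[0]=[2, 0, 0, 0]
Event 6: SEND 0->1: VV[0][0]++ -> VV[0]=[3, 0, 0, 0], msg_vec=[3, 0, 0, 0]; VV[1]=max(VV[1],msg_vec) then VV[1][1]++ -> VV[1]=[3, 3, 0, 0]
Event 2 stamp: [0, 0, 0, 1]
Event 6 stamp: [3, 0, 0, 0]
[0, 0, 0, 1] <= [3, 0, 0, 0]? False
[3, 0, 0, 0] <= [0, 0, 0, 1]? False
Relation: concurrent

Answer: concurrent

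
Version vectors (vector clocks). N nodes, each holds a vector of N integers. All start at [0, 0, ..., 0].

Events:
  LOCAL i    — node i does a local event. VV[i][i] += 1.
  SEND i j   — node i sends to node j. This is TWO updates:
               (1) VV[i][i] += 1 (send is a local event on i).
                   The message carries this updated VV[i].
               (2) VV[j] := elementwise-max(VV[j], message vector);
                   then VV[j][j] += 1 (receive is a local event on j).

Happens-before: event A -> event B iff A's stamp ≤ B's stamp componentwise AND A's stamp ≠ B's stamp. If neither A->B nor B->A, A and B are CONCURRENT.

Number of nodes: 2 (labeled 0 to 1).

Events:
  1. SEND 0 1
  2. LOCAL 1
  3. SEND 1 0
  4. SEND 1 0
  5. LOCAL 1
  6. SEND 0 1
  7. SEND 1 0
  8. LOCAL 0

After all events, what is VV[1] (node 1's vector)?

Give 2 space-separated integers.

Answer: 4 7

Derivation:
Initial: VV[0]=[0, 0]
Initial: VV[1]=[0, 0]
Event 1: SEND 0->1: VV[0][0]++ -> VV[0]=[1, 0], msg_vec=[1, 0]; VV[1]=max(VV[1],msg_vec) then VV[1][1]++ -> VV[1]=[1, 1]
Event 2: LOCAL 1: VV[1][1]++ -> VV[1]=[1, 2]
Event 3: SEND 1->0: VV[1][1]++ -> VV[1]=[1, 3], msg_vec=[1, 3]; VV[0]=max(VV[0],msg_vec) then VV[0][0]++ -> VV[0]=[2, 3]
Event 4: SEND 1->0: VV[1][1]++ -> VV[1]=[1, 4], msg_vec=[1, 4]; VV[0]=max(VV[0],msg_vec) then VV[0][0]++ -> VV[0]=[3, 4]
Event 5: LOCAL 1: VV[1][1]++ -> VV[1]=[1, 5]
Event 6: SEND 0->1: VV[0][0]++ -> VV[0]=[4, 4], msg_vec=[4, 4]; VV[1]=max(VV[1],msg_vec) then VV[1][1]++ -> VV[1]=[4, 6]
Event 7: SEND 1->0: VV[1][1]++ -> VV[1]=[4, 7], msg_vec=[4, 7]; VV[0]=max(VV[0],msg_vec) then VV[0][0]++ -> VV[0]=[5, 7]
Event 8: LOCAL 0: VV[0][0]++ -> VV[0]=[6, 7]
Final vectors: VV[0]=[6, 7]; VV[1]=[4, 7]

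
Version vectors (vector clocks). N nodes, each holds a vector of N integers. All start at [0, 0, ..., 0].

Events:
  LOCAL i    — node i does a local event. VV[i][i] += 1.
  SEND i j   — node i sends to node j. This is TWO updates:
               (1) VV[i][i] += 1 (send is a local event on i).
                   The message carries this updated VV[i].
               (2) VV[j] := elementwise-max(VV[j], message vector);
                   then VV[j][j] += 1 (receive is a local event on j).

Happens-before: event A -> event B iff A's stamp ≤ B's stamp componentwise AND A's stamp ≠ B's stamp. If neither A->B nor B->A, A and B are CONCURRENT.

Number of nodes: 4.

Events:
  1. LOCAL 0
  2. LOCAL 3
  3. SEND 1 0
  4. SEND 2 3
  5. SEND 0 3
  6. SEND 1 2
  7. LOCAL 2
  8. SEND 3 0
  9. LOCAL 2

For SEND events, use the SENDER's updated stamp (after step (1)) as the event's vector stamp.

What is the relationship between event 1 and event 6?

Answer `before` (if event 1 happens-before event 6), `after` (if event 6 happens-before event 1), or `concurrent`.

Initial: VV[0]=[0, 0, 0, 0]
Initial: VV[1]=[0, 0, 0, 0]
Initial: VV[2]=[0, 0, 0, 0]
Initial: VV[3]=[0, 0, 0, 0]
Event 1: LOCAL 0: VV[0][0]++ -> VV[0]=[1, 0, 0, 0]
Event 2: LOCAL 3: VV[3][3]++ -> VV[3]=[0, 0, 0, 1]
Event 3: SEND 1->0: VV[1][1]++ -> VV[1]=[0, 1, 0, 0], msg_vec=[0, 1, 0, 0]; VV[0]=max(VV[0],msg_vec) then VV[0][0]++ -> VV[0]=[2, 1, 0, 0]
Event 4: SEND 2->3: VV[2][2]++ -> VV[2]=[0, 0, 1, 0], msg_vec=[0, 0, 1, 0]; VV[3]=max(VV[3],msg_vec) then VV[3][3]++ -> VV[3]=[0, 0, 1, 2]
Event 5: SEND 0->3: VV[0][0]++ -> VV[0]=[3, 1, 0, 0], msg_vec=[3, 1, 0, 0]; VV[3]=max(VV[3],msg_vec) then VV[3][3]++ -> VV[3]=[3, 1, 1, 3]
Event 6: SEND 1->2: VV[1][1]++ -> VV[1]=[0, 2, 0, 0], msg_vec=[0, 2, 0, 0]; VV[2]=max(VV[2],msg_vec) then VV[2][2]++ -> VV[2]=[0, 2, 2, 0]
Event 7: LOCAL 2: VV[2][2]++ -> VV[2]=[0, 2, 3, 0]
Event 8: SEND 3->0: VV[3][3]++ -> VV[3]=[3, 1, 1, 4], msg_vec=[3, 1, 1, 4]; VV[0]=max(VV[0],msg_vec) then VV[0][0]++ -> VV[0]=[4, 1, 1, 4]
Event 9: LOCAL 2: VV[2][2]++ -> VV[2]=[0, 2, 4, 0]
Event 1 stamp: [1, 0, 0, 0]
Event 6 stamp: [0, 2, 0, 0]
[1, 0, 0, 0] <= [0, 2, 0, 0]? False
[0, 2, 0, 0] <= [1, 0, 0, 0]? False
Relation: concurrent

Answer: concurrent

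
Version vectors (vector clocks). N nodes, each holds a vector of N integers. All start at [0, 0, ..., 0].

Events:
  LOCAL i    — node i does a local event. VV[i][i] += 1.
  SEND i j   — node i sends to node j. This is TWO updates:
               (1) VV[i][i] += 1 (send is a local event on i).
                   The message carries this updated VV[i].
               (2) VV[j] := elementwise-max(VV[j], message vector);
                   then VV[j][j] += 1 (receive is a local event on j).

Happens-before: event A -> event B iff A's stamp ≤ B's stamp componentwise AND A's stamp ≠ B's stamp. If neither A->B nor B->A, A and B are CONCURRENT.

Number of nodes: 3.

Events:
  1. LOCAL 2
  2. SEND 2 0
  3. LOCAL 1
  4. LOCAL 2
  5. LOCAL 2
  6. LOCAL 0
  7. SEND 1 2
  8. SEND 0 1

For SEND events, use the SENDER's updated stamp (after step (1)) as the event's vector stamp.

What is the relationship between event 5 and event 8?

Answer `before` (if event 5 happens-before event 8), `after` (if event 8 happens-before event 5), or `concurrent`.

Answer: concurrent

Derivation:
Initial: VV[0]=[0, 0, 0]
Initial: VV[1]=[0, 0, 0]
Initial: VV[2]=[0, 0, 0]
Event 1: LOCAL 2: VV[2][2]++ -> VV[2]=[0, 0, 1]
Event 2: SEND 2->0: VV[2][2]++ -> VV[2]=[0, 0, 2], msg_vec=[0, 0, 2]; VV[0]=max(VV[0],msg_vec) then VV[0][0]++ -> VV[0]=[1, 0, 2]
Event 3: LOCAL 1: VV[1][1]++ -> VV[1]=[0, 1, 0]
Event 4: LOCAL 2: VV[2][2]++ -> VV[2]=[0, 0, 3]
Event 5: LOCAL 2: VV[2][2]++ -> VV[2]=[0, 0, 4]
Event 6: LOCAL 0: VV[0][0]++ -> VV[0]=[2, 0, 2]
Event 7: SEND 1->2: VV[1][1]++ -> VV[1]=[0, 2, 0], msg_vec=[0, 2, 0]; VV[2]=max(VV[2],msg_vec) then VV[2][2]++ -> VV[2]=[0, 2, 5]
Event 8: SEND 0->1: VV[0][0]++ -> VV[0]=[3, 0, 2], msg_vec=[3, 0, 2]; VV[1]=max(VV[1],msg_vec) then VV[1][1]++ -> VV[1]=[3, 3, 2]
Event 5 stamp: [0, 0, 4]
Event 8 stamp: [3, 0, 2]
[0, 0, 4] <= [3, 0, 2]? False
[3, 0, 2] <= [0, 0, 4]? False
Relation: concurrent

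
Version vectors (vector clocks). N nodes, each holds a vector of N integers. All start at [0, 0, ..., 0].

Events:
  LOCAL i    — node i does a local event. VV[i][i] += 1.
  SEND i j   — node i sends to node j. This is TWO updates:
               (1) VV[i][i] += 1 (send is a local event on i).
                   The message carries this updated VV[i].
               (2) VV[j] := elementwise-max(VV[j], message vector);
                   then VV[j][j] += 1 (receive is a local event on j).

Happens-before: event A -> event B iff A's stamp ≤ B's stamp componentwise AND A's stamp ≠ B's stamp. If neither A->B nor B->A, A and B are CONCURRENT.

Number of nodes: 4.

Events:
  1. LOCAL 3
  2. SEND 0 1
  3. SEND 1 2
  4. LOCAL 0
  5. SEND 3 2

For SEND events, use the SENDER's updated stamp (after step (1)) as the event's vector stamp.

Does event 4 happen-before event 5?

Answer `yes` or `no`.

Initial: VV[0]=[0, 0, 0, 0]
Initial: VV[1]=[0, 0, 0, 0]
Initial: VV[2]=[0, 0, 0, 0]
Initial: VV[3]=[0, 0, 0, 0]
Event 1: LOCAL 3: VV[3][3]++ -> VV[3]=[0, 0, 0, 1]
Event 2: SEND 0->1: VV[0][0]++ -> VV[0]=[1, 0, 0, 0], msg_vec=[1, 0, 0, 0]; VV[1]=max(VV[1],msg_vec) then VV[1][1]++ -> VV[1]=[1, 1, 0, 0]
Event 3: SEND 1->2: VV[1][1]++ -> VV[1]=[1, 2, 0, 0], msg_vec=[1, 2, 0, 0]; VV[2]=max(VV[2],msg_vec) then VV[2][2]++ -> VV[2]=[1, 2, 1, 0]
Event 4: LOCAL 0: VV[0][0]++ -> VV[0]=[2, 0, 0, 0]
Event 5: SEND 3->2: VV[3][3]++ -> VV[3]=[0, 0, 0, 2], msg_vec=[0, 0, 0, 2]; VV[2]=max(VV[2],msg_vec) then VV[2][2]++ -> VV[2]=[1, 2, 2, 2]
Event 4 stamp: [2, 0, 0, 0]
Event 5 stamp: [0, 0, 0, 2]
[2, 0, 0, 0] <= [0, 0, 0, 2]? False. Equal? False. Happens-before: False

Answer: no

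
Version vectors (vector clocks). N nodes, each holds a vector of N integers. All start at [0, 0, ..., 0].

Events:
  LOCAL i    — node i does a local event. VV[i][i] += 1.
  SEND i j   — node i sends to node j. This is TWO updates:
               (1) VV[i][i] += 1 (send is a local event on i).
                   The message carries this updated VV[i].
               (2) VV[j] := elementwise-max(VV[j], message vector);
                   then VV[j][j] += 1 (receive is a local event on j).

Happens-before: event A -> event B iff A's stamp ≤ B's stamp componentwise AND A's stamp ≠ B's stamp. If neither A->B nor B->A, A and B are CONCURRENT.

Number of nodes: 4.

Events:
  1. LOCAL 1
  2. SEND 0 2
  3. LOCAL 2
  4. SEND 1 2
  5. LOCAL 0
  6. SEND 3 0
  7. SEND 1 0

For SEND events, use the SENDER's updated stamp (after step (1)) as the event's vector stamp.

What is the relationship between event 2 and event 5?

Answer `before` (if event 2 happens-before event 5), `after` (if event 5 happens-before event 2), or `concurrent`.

Initial: VV[0]=[0, 0, 0, 0]
Initial: VV[1]=[0, 0, 0, 0]
Initial: VV[2]=[0, 0, 0, 0]
Initial: VV[3]=[0, 0, 0, 0]
Event 1: LOCAL 1: VV[1][1]++ -> VV[1]=[0, 1, 0, 0]
Event 2: SEND 0->2: VV[0][0]++ -> VV[0]=[1, 0, 0, 0], msg_vec=[1, 0, 0, 0]; VV[2]=max(VV[2],msg_vec) then VV[2][2]++ -> VV[2]=[1, 0, 1, 0]
Event 3: LOCAL 2: VV[2][2]++ -> VV[2]=[1, 0, 2, 0]
Event 4: SEND 1->2: VV[1][1]++ -> VV[1]=[0, 2, 0, 0], msg_vec=[0, 2, 0, 0]; VV[2]=max(VV[2],msg_vec) then VV[2][2]++ -> VV[2]=[1, 2, 3, 0]
Event 5: LOCAL 0: VV[0][0]++ -> VV[0]=[2, 0, 0, 0]
Event 6: SEND 3->0: VV[3][3]++ -> VV[3]=[0, 0, 0, 1], msg_vec=[0, 0, 0, 1]; VV[0]=max(VV[0],msg_vec) then VV[0][0]++ -> VV[0]=[3, 0, 0, 1]
Event 7: SEND 1->0: VV[1][1]++ -> VV[1]=[0, 3, 0, 0], msg_vec=[0, 3, 0, 0]; VV[0]=max(VV[0],msg_vec) then VV[0][0]++ -> VV[0]=[4, 3, 0, 1]
Event 2 stamp: [1, 0, 0, 0]
Event 5 stamp: [2, 0, 0, 0]
[1, 0, 0, 0] <= [2, 0, 0, 0]? True
[2, 0, 0, 0] <= [1, 0, 0, 0]? False
Relation: before

Answer: before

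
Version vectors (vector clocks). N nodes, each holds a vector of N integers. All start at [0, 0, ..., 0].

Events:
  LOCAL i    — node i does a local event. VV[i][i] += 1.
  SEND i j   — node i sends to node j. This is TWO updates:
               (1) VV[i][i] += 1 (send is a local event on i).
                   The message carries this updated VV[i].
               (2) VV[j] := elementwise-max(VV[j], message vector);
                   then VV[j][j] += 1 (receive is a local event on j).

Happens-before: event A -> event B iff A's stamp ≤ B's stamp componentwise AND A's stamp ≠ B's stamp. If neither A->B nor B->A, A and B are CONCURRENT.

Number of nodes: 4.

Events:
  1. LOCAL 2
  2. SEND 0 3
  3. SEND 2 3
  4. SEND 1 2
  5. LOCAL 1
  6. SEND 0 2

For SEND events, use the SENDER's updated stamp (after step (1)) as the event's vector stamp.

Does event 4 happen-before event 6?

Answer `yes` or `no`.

Answer: no

Derivation:
Initial: VV[0]=[0, 0, 0, 0]
Initial: VV[1]=[0, 0, 0, 0]
Initial: VV[2]=[0, 0, 0, 0]
Initial: VV[3]=[0, 0, 0, 0]
Event 1: LOCAL 2: VV[2][2]++ -> VV[2]=[0, 0, 1, 0]
Event 2: SEND 0->3: VV[0][0]++ -> VV[0]=[1, 0, 0, 0], msg_vec=[1, 0, 0, 0]; VV[3]=max(VV[3],msg_vec) then VV[3][3]++ -> VV[3]=[1, 0, 0, 1]
Event 3: SEND 2->3: VV[2][2]++ -> VV[2]=[0, 0, 2, 0], msg_vec=[0, 0, 2, 0]; VV[3]=max(VV[3],msg_vec) then VV[3][3]++ -> VV[3]=[1, 0, 2, 2]
Event 4: SEND 1->2: VV[1][1]++ -> VV[1]=[0, 1, 0, 0], msg_vec=[0, 1, 0, 0]; VV[2]=max(VV[2],msg_vec) then VV[2][2]++ -> VV[2]=[0, 1, 3, 0]
Event 5: LOCAL 1: VV[1][1]++ -> VV[1]=[0, 2, 0, 0]
Event 6: SEND 0->2: VV[0][0]++ -> VV[0]=[2, 0, 0, 0], msg_vec=[2, 0, 0, 0]; VV[2]=max(VV[2],msg_vec) then VV[2][2]++ -> VV[2]=[2, 1, 4, 0]
Event 4 stamp: [0, 1, 0, 0]
Event 6 stamp: [2, 0, 0, 0]
[0, 1, 0, 0] <= [2, 0, 0, 0]? False. Equal? False. Happens-before: False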